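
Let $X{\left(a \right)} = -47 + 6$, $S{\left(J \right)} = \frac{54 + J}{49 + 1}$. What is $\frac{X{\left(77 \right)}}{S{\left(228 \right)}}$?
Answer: $- \frac{1025}{141} \approx -7.2695$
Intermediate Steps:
$S{\left(J \right)} = \frac{27}{25} + \frac{J}{50}$ ($S{\left(J \right)} = \frac{54 + J}{50} = \left(54 + J\right) \frac{1}{50} = \frac{27}{25} + \frac{J}{50}$)
$X{\left(a \right)} = -41$
$\frac{X{\left(77 \right)}}{S{\left(228 \right)}} = - \frac{41}{\frac{27}{25} + \frac{1}{50} \cdot 228} = - \frac{41}{\frac{27}{25} + \frac{114}{25}} = - \frac{41}{\frac{141}{25}} = \left(-41\right) \frac{25}{141} = - \frac{1025}{141}$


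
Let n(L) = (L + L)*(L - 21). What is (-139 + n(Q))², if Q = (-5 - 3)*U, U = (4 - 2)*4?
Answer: 115369081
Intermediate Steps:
U = 8 (U = 2*4 = 8)
Q = -64 (Q = (-5 - 3)*8 = -8*8 = -64)
n(L) = 2*L*(-21 + L) (n(L) = (2*L)*(-21 + L) = 2*L*(-21 + L))
(-139 + n(Q))² = (-139 + 2*(-64)*(-21 - 64))² = (-139 + 2*(-64)*(-85))² = (-139 + 10880)² = 10741² = 115369081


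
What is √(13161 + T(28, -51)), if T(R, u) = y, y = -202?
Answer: √12959 ≈ 113.84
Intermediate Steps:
T(R, u) = -202
√(13161 + T(28, -51)) = √(13161 - 202) = √12959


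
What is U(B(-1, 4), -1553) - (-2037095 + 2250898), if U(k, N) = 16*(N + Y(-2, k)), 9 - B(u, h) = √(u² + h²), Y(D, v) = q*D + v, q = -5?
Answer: -238347 - 16*√17 ≈ -2.3841e+5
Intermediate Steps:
Y(D, v) = v - 5*D (Y(D, v) = -5*D + v = v - 5*D)
B(u, h) = 9 - √(h² + u²) (B(u, h) = 9 - √(u² + h²) = 9 - √(h² + u²))
U(k, N) = 160 + 16*N + 16*k (U(k, N) = 16*(N + (k - 5*(-2))) = 16*(N + (k + 10)) = 16*(N + (10 + k)) = 16*(10 + N + k) = 160 + 16*N + 16*k)
U(B(-1, 4), -1553) - (-2037095 + 2250898) = (160 + 16*(-1553) + 16*(9 - √(4² + (-1)²))) - (-2037095 + 2250898) = (160 - 24848 + 16*(9 - √(16 + 1))) - 1*213803 = (160 - 24848 + 16*(9 - √17)) - 213803 = (160 - 24848 + (144 - 16*√17)) - 213803 = (-24544 - 16*√17) - 213803 = -238347 - 16*√17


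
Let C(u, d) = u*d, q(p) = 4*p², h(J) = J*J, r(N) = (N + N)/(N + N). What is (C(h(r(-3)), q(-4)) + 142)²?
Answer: 42436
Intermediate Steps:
r(N) = 1 (r(N) = (2*N)/((2*N)) = (2*N)*(1/(2*N)) = 1)
h(J) = J²
C(u, d) = d*u
(C(h(r(-3)), q(-4)) + 142)² = ((4*(-4)²)*1² + 142)² = ((4*16)*1 + 142)² = (64*1 + 142)² = (64 + 142)² = 206² = 42436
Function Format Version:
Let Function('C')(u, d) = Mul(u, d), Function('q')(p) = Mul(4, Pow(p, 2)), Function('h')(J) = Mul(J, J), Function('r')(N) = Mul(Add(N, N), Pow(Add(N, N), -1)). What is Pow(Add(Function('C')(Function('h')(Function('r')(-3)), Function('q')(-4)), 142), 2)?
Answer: 42436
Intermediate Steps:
Function('r')(N) = 1 (Function('r')(N) = Mul(Mul(2, N), Pow(Mul(2, N), -1)) = Mul(Mul(2, N), Mul(Rational(1, 2), Pow(N, -1))) = 1)
Function('h')(J) = Pow(J, 2)
Function('C')(u, d) = Mul(d, u)
Pow(Add(Function('C')(Function('h')(Function('r')(-3)), Function('q')(-4)), 142), 2) = Pow(Add(Mul(Mul(4, Pow(-4, 2)), Pow(1, 2)), 142), 2) = Pow(Add(Mul(Mul(4, 16), 1), 142), 2) = Pow(Add(Mul(64, 1), 142), 2) = Pow(Add(64, 142), 2) = Pow(206, 2) = 42436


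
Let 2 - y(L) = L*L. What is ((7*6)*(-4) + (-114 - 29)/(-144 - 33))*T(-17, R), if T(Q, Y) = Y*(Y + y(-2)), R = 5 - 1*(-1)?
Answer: -236744/59 ≈ -4012.6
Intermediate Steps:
y(L) = 2 - L² (y(L) = 2 - L*L = 2 - L²)
R = 6 (R = 5 + 1 = 6)
T(Q, Y) = Y*(-2 + Y) (T(Q, Y) = Y*(Y + (2 - 1*(-2)²)) = Y*(Y + (2 - 1*4)) = Y*(Y + (2 - 4)) = Y*(Y - 2) = Y*(-2 + Y))
((7*6)*(-4) + (-114 - 29)/(-144 - 33))*T(-17, R) = ((7*6)*(-4) + (-114 - 29)/(-144 - 33))*(6*(-2 + 6)) = (42*(-4) - 143/(-177))*(6*4) = (-168 - 143*(-1/177))*24 = (-168 + 143/177)*24 = -29593/177*24 = -236744/59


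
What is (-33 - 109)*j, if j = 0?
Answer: 0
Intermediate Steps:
(-33 - 109)*j = (-33 - 109)*0 = -142*0 = 0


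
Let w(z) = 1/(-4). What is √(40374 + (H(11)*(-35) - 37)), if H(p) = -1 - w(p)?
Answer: √161453/2 ≈ 200.91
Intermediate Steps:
w(z) = -¼
H(p) = -¾ (H(p) = -1 - 1*(-¼) = -1 + ¼ = -¾)
√(40374 + (H(11)*(-35) - 37)) = √(40374 + (-¾*(-35) - 37)) = √(40374 + (105/4 - 37)) = √(40374 - 43/4) = √(161453/4) = √161453/2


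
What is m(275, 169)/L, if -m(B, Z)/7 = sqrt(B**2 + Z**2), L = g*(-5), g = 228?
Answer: 7*sqrt(104186)/1140 ≈ 1.9820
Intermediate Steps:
L = -1140 (L = 228*(-5) = -1140)
m(B, Z) = -7*sqrt(B**2 + Z**2)
m(275, 169)/L = -7*sqrt(275**2 + 169**2)/(-1140) = -7*sqrt(75625 + 28561)*(-1/1140) = -7*sqrt(104186)*(-1/1140) = 7*sqrt(104186)/1140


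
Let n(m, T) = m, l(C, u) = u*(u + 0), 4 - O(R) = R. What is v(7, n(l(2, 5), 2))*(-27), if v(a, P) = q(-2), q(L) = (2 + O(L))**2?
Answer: -1728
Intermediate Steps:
O(R) = 4 - R
l(C, u) = u**2 (l(C, u) = u*u = u**2)
q(L) = (6 - L)**2 (q(L) = (2 + (4 - L))**2 = (6 - L)**2)
v(a, P) = 64 (v(a, P) = (-6 - 2)**2 = (-8)**2 = 64)
v(7, n(l(2, 5), 2))*(-27) = 64*(-27) = -1728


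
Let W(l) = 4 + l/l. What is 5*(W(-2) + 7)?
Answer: 60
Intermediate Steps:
W(l) = 5 (W(l) = 4 + 1 = 5)
5*(W(-2) + 7) = 5*(5 + 7) = 5*12 = 60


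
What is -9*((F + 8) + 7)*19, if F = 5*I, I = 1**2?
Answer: -3420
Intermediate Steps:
I = 1
F = 5 (F = 5*1 = 5)
-9*((F + 8) + 7)*19 = -9*((5 + 8) + 7)*19 = -9*(13 + 7)*19 = -9*20*19 = -180*19 = -1*3420 = -3420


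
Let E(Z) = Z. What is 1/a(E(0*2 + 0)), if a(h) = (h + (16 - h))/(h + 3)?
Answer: 3/16 ≈ 0.18750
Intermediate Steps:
a(h) = 16/(3 + h)
1/a(E(0*2 + 0)) = 1/(16/(3 + (0*2 + 0))) = 1/(16/(3 + (0 + 0))) = 1/(16/(3 + 0)) = 1/(16/3) = 3/16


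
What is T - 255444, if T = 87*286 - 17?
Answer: -230579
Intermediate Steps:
T = 24865 (T = 24882 - 17 = 24865)
T - 255444 = 24865 - 255444 = -230579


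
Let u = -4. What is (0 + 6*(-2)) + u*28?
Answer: -124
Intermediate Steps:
(0 + 6*(-2)) + u*28 = (0 + 6*(-2)) - 4*28 = (0 - 12) - 112 = -12 - 112 = -124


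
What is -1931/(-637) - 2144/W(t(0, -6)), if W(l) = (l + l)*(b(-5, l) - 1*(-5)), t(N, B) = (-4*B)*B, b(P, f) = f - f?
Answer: 129574/28665 ≈ 4.5203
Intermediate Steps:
b(P, f) = 0
t(N, B) = -4*B**2
W(l) = 10*l (W(l) = (l + l)*(0 - 1*(-5)) = (2*l)*(0 + 5) = (2*l)*5 = 10*l)
-1931/(-637) - 2144/W(t(0, -6)) = -1931/(-637) - 2144/(10*(-4*(-6)**2)) = -1931*(-1/637) - 2144/(10*(-4*36)) = 1931/637 - 2144/(10*(-144)) = 1931/637 - 2144/(-1440) = 1931/637 - 2144*(-1/1440) = 1931/637 + 67/45 = 129574/28665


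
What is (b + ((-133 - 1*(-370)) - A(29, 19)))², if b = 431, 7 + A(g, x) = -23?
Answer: 487204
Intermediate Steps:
A(g, x) = -30 (A(g, x) = -7 - 23 = -30)
(b + ((-133 - 1*(-370)) - A(29, 19)))² = (431 + ((-133 - 1*(-370)) - 1*(-30)))² = (431 + ((-133 + 370) + 30))² = (431 + (237 + 30))² = (431 + 267)² = 698² = 487204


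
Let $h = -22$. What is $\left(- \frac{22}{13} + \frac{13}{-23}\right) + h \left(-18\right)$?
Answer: $\frac{117729}{299} \approx 393.74$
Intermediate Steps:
$\left(- \frac{22}{13} + \frac{13}{-23}\right) + h \left(-18\right) = \left(- \frac{22}{13} + \frac{13}{-23}\right) - -396 = \left(\left(-22\right) \frac{1}{13} + 13 \left(- \frac{1}{23}\right)\right) + 396 = \left(- \frac{22}{13} - \frac{13}{23}\right) + 396 = - \frac{675}{299} + 396 = \frac{117729}{299}$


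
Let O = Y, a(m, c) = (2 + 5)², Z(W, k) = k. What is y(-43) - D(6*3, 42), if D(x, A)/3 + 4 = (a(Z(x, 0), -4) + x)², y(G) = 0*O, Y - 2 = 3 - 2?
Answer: -13455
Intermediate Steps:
Y = 3 (Y = 2 + (3 - 2) = 2 + 1 = 3)
a(m, c) = 49 (a(m, c) = 7² = 49)
O = 3
y(G) = 0 (y(G) = 0*3 = 0)
D(x, A) = -12 + 3*(49 + x)²
y(-43) - D(6*3, 42) = 0 - (-12 + 3*(49 + 6*3)²) = 0 - (-12 + 3*(49 + 18)²) = 0 - (-12 + 3*67²) = 0 - (-12 + 3*4489) = 0 - (-12 + 13467) = 0 - 1*13455 = 0 - 13455 = -13455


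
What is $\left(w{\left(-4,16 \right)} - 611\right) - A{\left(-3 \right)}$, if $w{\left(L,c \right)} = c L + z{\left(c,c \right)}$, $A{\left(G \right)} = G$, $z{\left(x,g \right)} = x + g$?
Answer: $-640$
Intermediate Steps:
$z{\left(x,g \right)} = g + x$
$w{\left(L,c \right)} = 2 c + L c$ ($w{\left(L,c \right)} = c L + \left(c + c\right) = L c + 2 c = 2 c + L c$)
$\left(w{\left(-4,16 \right)} - 611\right) - A{\left(-3 \right)} = \left(16 \left(2 - 4\right) - 611\right) - -3 = \left(16 \left(-2\right) - 611\right) + 3 = \left(-32 - 611\right) + 3 = -643 + 3 = -640$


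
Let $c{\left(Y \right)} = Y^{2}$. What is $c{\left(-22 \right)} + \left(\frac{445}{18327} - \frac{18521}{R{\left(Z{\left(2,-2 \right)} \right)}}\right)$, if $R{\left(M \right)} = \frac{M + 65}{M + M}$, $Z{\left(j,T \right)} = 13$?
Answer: $- \frac{104274076}{18327} \approx -5689.6$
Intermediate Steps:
$R{\left(M \right)} = \frac{65 + M}{2 M}$
$c{\left(-22 \right)} + \left(\frac{445}{18327} - \frac{18521}{R{\left(Z{\left(2,-2 \right)} \right)}}\right) = \left(-22\right)^{2} + \left(\frac{445}{18327} - \frac{18521}{\frac{1}{2} \cdot \frac{1}{13} \left(65 + 13\right)}\right) = 484 + \left(445 \cdot \frac{1}{18327} - \frac{18521}{\frac{1}{2} \cdot \frac{1}{13} \cdot 78}\right) = 484 + \left(\frac{445}{18327} - \frac{18521}{3}\right) = 484 - \frac{113144344}{18327} = - \frac{104274076}{18327}$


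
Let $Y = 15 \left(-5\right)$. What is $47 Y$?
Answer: $-3525$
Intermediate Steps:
$Y = -75$
$47 Y = 47 \left(-75\right) = -3525$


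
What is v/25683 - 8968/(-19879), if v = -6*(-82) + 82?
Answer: 34533670/72936051 ≈ 0.47348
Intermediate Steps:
v = 574 (v = 492 + 82 = 574)
v/25683 - 8968/(-19879) = 574/25683 - 8968/(-19879) = 574*(1/25683) - 8968*(-1/19879) = 82/3669 + 8968/19879 = 34533670/72936051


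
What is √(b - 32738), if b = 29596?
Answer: I*√3142 ≈ 56.054*I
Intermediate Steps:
√(b - 32738) = √(29596 - 32738) = √(-3142) = I*√3142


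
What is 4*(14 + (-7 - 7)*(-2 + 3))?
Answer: 0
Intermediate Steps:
4*(14 + (-7 - 7)*(-2 + 3)) = 4*(14 - 14*1) = 4*(14 - 14) = 4*0 = 0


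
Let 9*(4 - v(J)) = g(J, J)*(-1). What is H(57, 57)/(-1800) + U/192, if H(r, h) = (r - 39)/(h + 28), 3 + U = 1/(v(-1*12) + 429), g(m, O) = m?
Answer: -277047/17612000 ≈ -0.015731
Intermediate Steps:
v(J) = 4 + J/9 (v(J) = 4 - J*(-1)/9 = 4 - (-1)*J/9 = 4 + J/9)
U = -3882/1295 (U = -3 + 1/((4 + (-1*12)/9) + 429) = -3 + 1/((4 + (1/9)*(-12)) + 429) = -3 + 1/((4 - 4/3) + 429) = -3 + 1/(8/3 + 429) = -3 + 1/(1295/3) = -3 + 3/1295 = -3882/1295 ≈ -2.9977)
H(r, h) = (-39 + r)/(28 + h)
H(57, 57)/(-1800) + U/192 = ((-39 + 57)/(28 + 57))/(-1800) - 3882/1295/192 = (18/85)*(-1/1800) - 3882/1295*1/192 = ((1/85)*18)*(-1/1800) - 647/41440 = (18/85)*(-1/1800) - 647/41440 = -1/8500 - 647/41440 = -277047/17612000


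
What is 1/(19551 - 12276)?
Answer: 1/7275 ≈ 0.00013746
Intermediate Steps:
1/(19551 - 12276) = 1/7275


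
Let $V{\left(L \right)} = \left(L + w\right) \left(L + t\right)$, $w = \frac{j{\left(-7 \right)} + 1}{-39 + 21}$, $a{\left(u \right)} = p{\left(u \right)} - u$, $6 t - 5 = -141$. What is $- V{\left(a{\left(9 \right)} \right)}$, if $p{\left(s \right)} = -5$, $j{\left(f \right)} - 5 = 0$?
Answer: $- \frac{4730}{9} \approx -525.56$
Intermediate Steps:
$t = - \frac{68}{3}$ ($t = \frac{5}{6} + \frac{1}{6} \left(-141\right) = \frac{5}{6} - \frac{47}{2} = - \frac{68}{3} \approx -22.667$)
$j{\left(f \right)} = 5$ ($j{\left(f \right)} = 5 + 0 = 5$)
$a{\left(u \right)} = -5 - u$
$w = - \frac{1}{3}$ ($w = \frac{5 + 1}{-39 + 21} = \frac{6}{-18} = 6 \left(- \frac{1}{18}\right) = - \frac{1}{3} \approx -0.33333$)
$V{\left(L \right)} = \left(- \frac{68}{3} + L\right) \left(- \frac{1}{3} + L\right)$ ($V{\left(L \right)} = \left(L - \frac{1}{3}\right) \left(L - \frac{68}{3}\right) = \left(- \frac{1}{3} + L\right) \left(- \frac{68}{3} + L\right) = \left(- \frac{68}{3} + L\right) \left(- \frac{1}{3} + L\right)$)
$- V{\left(a{\left(9 \right)} \right)} = - (\frac{68}{9} + \left(-5 - 9\right)^{2} - 23 \left(-5 - 9\right)) = - (\frac{68}{9} + \left(-14\right)^{2} - -322) = - (\frac{68}{9} + 196 + 322) = \left(-1\right) \frac{4730}{9} = - \frac{4730}{9}$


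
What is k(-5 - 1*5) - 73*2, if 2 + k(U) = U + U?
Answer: -168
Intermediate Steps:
k(U) = -2 + 2*U (k(U) = -2 + (U + U) = -2 + 2*U)
k(-5 - 1*5) - 73*2 = (-2 + 2*(-5 - 1*5)) - 73*2 = (-2 + 2*(-5 - 5)) - 146 = (-2 + 2*(-10)) - 146 = (-2 - 20) - 146 = -22 - 146 = -168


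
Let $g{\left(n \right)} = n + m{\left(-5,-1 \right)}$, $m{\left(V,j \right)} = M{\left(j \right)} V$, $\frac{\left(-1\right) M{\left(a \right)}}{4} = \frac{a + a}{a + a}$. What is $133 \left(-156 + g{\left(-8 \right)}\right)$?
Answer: $-19152$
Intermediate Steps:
$M{\left(a \right)} = -4$ ($M{\left(a \right)} = - 4 \frac{a + a}{a + a} = - 4 \frac{2 a}{2 a} = - 4 \cdot 2 a \frac{1}{2 a} = \left(-4\right) 1 = -4$)
$m{\left(V,j \right)} = - 4 V$
$g{\left(n \right)} = 20 + n$ ($g{\left(n \right)} = n - -20 = n + 20 = 20 + n$)
$133 \left(-156 + g{\left(-8 \right)}\right) = 133 \left(-156 + \left(20 - 8\right)\right) = 133 \left(-156 + 12\right) = 133 \left(-144\right) = -19152$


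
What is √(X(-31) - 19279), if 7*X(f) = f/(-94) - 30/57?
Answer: I*√3013312165318/12502 ≈ 138.85*I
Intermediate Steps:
X(f) = -10/133 - f/658 (X(f) = (f/(-94) - 30/57)/7 = (f*(-1/94) - 30*1/57)/7 = (-f/94 - 10/19)/7 = (-10/19 - f/94)/7 = -10/133 - f/658)
√(X(-31) - 19279) = √((-10/133 - 1/658*(-31)) - 19279) = √((-10/133 + 31/658) - 19279) = √(-351/12502 - 19279) = √(-241026409/12502) = I*√3013312165318/12502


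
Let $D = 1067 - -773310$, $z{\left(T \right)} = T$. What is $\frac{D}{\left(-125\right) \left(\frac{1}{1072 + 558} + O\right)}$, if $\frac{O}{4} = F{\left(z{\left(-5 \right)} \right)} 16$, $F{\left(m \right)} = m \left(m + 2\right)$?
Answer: $- \frac{252446902}{39120025} \approx -6.4531$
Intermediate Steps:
$F{\left(m \right)} = m \left(2 + m\right)$
$O = 960$ ($O = 4 - 5 \left(2 - 5\right) 16 = 4 \left(-5\right) \left(-3\right) 16 = 4 \cdot 15 \cdot 16 = 4 \cdot 240 = 960$)
$D = 774377$ ($D = 1067 + 773310 = 774377$)
$\frac{D}{\left(-125\right) \left(\frac{1}{1072 + 558} + O\right)} = \frac{774377}{\left(-125\right) \left(\frac{1}{1072 + 558} + 960\right)} = \frac{774377}{\left(-125\right) \left(\frac{1}{1630} + 960\right)} = \frac{774377}{\left(-125\right) \frac{1564801}{1630}} = \frac{774377}{- \frac{39120025}{326}} = 774377 \left(- \frac{326}{39120025}\right) = - \frac{252446902}{39120025}$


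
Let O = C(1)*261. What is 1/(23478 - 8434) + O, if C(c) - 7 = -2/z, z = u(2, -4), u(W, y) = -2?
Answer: 31411873/15044 ≈ 2088.0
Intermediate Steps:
z = -2
C(c) = 8 (C(c) = 7 - 2/(-2) = 7 - 2*(-½) = 7 + 1 = 8)
O = 2088 (O = 8*261 = 2088)
1/(23478 - 8434) + O = 1/(23478 - 8434) + 2088 = 1/15044 + 2088 = 31411873/15044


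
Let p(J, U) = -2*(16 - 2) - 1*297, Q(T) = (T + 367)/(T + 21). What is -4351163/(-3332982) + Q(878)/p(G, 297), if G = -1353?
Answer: 253430297387/194762803170 ≈ 1.3012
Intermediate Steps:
Q(T) = (367 + T)/(21 + T)
p(J, U) = -325 (p(J, U) = -2*14 - 297 = -28 - 297 = -325)
-4351163/(-3332982) + Q(878)/p(G, 297) = -4351163/(-3332982) + ((367 + 878)/(21 + 878))/(-325) = -4351163*(-1/3332982) + (1245/899)*(-1/325) = 4351163/3332982 + ((1/899)*1245)*(-1/325) = 4351163/3332982 + (1245/899)*(-1/325) = 4351163/3332982 - 249/58435 = 253430297387/194762803170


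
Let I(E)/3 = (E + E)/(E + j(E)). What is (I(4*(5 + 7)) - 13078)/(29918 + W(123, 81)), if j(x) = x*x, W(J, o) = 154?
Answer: -80102/184191 ≈ -0.43489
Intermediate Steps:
j(x) = x²
I(E) = 6*E/(E + E²) (I(E) = 3*((E + E)/(E + E²)) = 3*((2*E)/(E + E²)) = 3*(2*E/(E + E²)) = 6*E/(E + E²))
(I(4*(5 + 7)) - 13078)/(29918 + W(123, 81)) = (6/(1 + 4*(5 + 7)) - 13078)/(29918 + 154) = (6/(1 + 4*12) - 13078)/30072 = (6/(1 + 48) - 13078)*(1/30072) = (6/49 - 13078)*(1/30072) = -640816/49*1/30072 = -80102/184191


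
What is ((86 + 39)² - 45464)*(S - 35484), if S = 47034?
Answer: -344640450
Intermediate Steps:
((86 + 39)² - 45464)*(S - 35484) = ((86 + 39)² - 45464)*(47034 - 35484) = (125² - 45464)*11550 = (15625 - 45464)*11550 = -29839*11550 = -344640450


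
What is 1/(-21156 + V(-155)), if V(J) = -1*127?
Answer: -1/21283 ≈ -4.6986e-5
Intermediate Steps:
V(J) = -127
1/(-21156 + V(-155)) = 1/(-21156 - 127) = 1/(-21283) = -1/21283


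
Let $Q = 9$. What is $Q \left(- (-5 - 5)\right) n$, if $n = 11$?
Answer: $990$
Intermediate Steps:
$Q \left(- (-5 - 5)\right) n = 9 \left(- (-5 - 5)\right) 11 = 9 \left(\left(-1\right) \left(-10\right)\right) 11 = 9 \cdot 10 \cdot 11 = 90 \cdot 11 = 990$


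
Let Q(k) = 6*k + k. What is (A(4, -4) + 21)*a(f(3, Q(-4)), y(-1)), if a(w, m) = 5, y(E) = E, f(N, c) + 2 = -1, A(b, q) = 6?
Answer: 135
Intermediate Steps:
Q(k) = 7*k
f(N, c) = -3 (f(N, c) = -2 - 1 = -3)
(A(4, -4) + 21)*a(f(3, Q(-4)), y(-1)) = (6 + 21)*5 = 27*5 = 135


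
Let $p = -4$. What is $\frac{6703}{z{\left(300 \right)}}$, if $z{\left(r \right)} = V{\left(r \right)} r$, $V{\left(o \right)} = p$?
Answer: $- \frac{6703}{1200} \approx -5.5858$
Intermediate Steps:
$V{\left(o \right)} = -4$
$z{\left(r \right)} = - 4 r$
$\frac{6703}{z{\left(300 \right)}} = \frac{6703}{\left(-4\right) 300} = \frac{6703}{-1200} = 6703 \left(- \frac{1}{1200}\right) = - \frac{6703}{1200}$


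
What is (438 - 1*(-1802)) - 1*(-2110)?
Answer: 4350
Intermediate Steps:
(438 - 1*(-1802)) - 1*(-2110) = (438 + 1802) + 2110 = 2240 + 2110 = 4350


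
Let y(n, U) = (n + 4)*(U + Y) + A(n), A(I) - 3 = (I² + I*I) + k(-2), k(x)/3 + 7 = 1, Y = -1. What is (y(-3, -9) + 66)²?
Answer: 3481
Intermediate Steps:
k(x) = -18 (k(x) = -21 + 3*1 = -21 + 3 = -18)
A(I) = -15 + 2*I² (A(I) = 3 + ((I² + I*I) - 18) = 3 + ((I² + I²) - 18) = 3 + (2*I² - 18) = 3 + (-18 + 2*I²) = -15 + 2*I²)
y(n, U) = -15 + 2*n² + (-1 + U)*(4 + n) (y(n, U) = (n + 4)*(U - 1) + (-15 + 2*n²) = (4 + n)*(-1 + U) + (-15 + 2*n²) = (-1 + U)*(4 + n) + (-15 + 2*n²) = -15 + 2*n² + (-1 + U)*(4 + n))
(y(-3, -9) + 66)² = ((-19 - 1*(-3) + 2*(-3)² + 4*(-9) - 9*(-3)) + 66)² = ((-19 + 3 + 2*9 - 36 + 27) + 66)² = ((-19 + 3 + 18 - 36 + 27) + 66)² = (-7 + 66)² = 59² = 3481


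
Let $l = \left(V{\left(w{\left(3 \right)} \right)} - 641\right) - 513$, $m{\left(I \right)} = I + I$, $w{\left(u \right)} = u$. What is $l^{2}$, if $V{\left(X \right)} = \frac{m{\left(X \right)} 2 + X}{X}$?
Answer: $1320201$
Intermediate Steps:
$m{\left(I \right)} = 2 I$
$V{\left(X \right)} = 5$ ($V{\left(X \right)} = \frac{2 X 2 + X}{X} = \frac{4 X + X}{X} = \frac{5 X}{X} = 5$)
$l = -1149$ ($l = \left(5 - 641\right) - 513 = -636 - 513 = -1149$)
$l^{2} = \left(-1149\right)^{2} = 1320201$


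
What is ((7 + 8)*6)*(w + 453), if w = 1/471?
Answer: 6400920/157 ≈ 40770.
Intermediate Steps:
w = 1/471 ≈ 0.0021231
((7 + 8)*6)*(w + 453) = ((7 + 8)*6)*(1/471 + 453) = (15*6)*(213364/471) = 90*(213364/471) = 6400920/157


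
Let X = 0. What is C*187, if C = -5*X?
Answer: 0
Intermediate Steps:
C = 0 (C = -5*0 = 0)
C*187 = 0*187 = 0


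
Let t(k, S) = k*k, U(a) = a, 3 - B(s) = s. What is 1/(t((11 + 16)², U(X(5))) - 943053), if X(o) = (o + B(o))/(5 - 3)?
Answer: -1/411612 ≈ -2.4295e-6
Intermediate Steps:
B(s) = 3 - s
X(o) = 3/2 (X(o) = (o + (3 - o))/(5 - 3) = 3/2)
t(k, S) = k²
1/(t((11 + 16)², U(X(5))) - 943053) = 1/(((11 + 16)²)² - 943053) = 1/((27²)² - 943053) = 1/(729² - 943053) = 1/(531441 - 943053) = 1/(-411612) = -1/411612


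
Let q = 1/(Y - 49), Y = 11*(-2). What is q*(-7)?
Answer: 7/71 ≈ 0.098592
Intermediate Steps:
Y = -22
q = -1/71 (q = 1/(-22 - 49) = 1/(-71) = -1/71 ≈ -0.014085)
q*(-7) = -1/71*(-7) = 7/71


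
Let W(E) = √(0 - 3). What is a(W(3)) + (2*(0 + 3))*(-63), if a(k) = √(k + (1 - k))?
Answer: -377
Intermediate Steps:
W(E) = I*√3 (W(E) = √(-3) = I*√3)
a(k) = 1 (a(k) = √1 = 1)
a(W(3)) + (2*(0 + 3))*(-63) = 1 + (2*(0 + 3))*(-63) = 1 + (2*3)*(-63) = 1 + 6*(-63) = 1 - 378 = -377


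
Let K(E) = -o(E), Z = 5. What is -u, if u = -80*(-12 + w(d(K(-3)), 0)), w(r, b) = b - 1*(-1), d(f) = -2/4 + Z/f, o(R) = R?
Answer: -880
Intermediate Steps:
K(E) = -E
d(f) = -½ + 5/f (d(f) = -2/4 + 5/f = -2*¼ + 5/f = -½ + 5/f)
w(r, b) = 1 + b (w(r, b) = b + 1 = 1 + b)
u = 880 (u = -80*(-12 + (1 + 0)) = -80*(-12 + 1) = -80*(-11) = 880)
-u = -1*880 = -880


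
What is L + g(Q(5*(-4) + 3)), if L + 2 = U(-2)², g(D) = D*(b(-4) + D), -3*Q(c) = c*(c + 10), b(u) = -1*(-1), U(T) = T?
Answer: 13822/9 ≈ 1535.8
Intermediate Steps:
b(u) = 1
Q(c) = -c*(10 + c)/3 (Q(c) = -c*(c + 10)/3 = -c*(10 + c)/3)
g(D) = D*(1 + D)
L = 2 (L = -2 + (-2)² = -2 + 4 = 2)
L + g(Q(5*(-4) + 3)) = 2 + (-(5*(-4) + 3)*(10 + (5*(-4) + 3))/3)*(1 - (5*(-4) + 3)*(10 + (5*(-4) + 3))/3) = 2 + (-(-20 + 3)*(10 + (-20 + 3))/3)*(1 - (-20 + 3)*(10 + (-20 + 3))/3) = 2 + (-⅓*(-17)*(10 - 17))*(1 - ⅓*(-17)*(10 - 17)) = 2 + (-⅓*(-17)*(-7))*(1 - ⅓*(-17)*(-7)) = 2 - 119*(1 - 119/3)/3 = 2 - 119/3*(-116/3) = 2 + 13804/9 = 13822/9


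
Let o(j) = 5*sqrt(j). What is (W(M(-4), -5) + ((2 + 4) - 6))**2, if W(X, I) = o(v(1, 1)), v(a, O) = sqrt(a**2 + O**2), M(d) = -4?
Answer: 25*sqrt(2) ≈ 35.355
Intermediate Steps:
v(a, O) = sqrt(O**2 + a**2)
W(X, I) = 5*2**(1/4) (W(X, I) = 5*sqrt(sqrt(1**2 + 1**2)) = 5*sqrt(sqrt(1 + 1)) = 5*sqrt(sqrt(2)) = 5*2**(1/4))
(W(M(-4), -5) + ((2 + 4) - 6))**2 = (5*2**(1/4) + ((2 + 4) - 6))**2 = (5*2**(1/4) + (6 - 6))**2 = (5*2**(1/4) + 0)**2 = (5*2**(1/4))**2 = 25*sqrt(2)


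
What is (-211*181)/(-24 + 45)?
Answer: -38191/21 ≈ -1818.6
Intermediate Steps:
(-211*181)/(-24 + 45) = -38191/21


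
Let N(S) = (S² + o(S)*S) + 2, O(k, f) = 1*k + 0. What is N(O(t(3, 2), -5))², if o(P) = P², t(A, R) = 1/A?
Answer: 3364/729 ≈ 4.6145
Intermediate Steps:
O(k, f) = k (O(k, f) = k + 0 = k)
N(S) = 2 + S² + S³ (N(S) = (S² + S²*S) + 2 = (S² + S³) + 2 = 2 + S² + S³)
N(O(t(3, 2), -5))² = (2 + (1/3)² + (1/3)³)² = (2 + (⅓)² + (⅓)³)² = (2 + ⅑ + 1/27)² = (58/27)² = 3364/729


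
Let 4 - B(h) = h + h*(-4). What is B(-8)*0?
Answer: 0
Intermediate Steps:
B(h) = 4 + 3*h (B(h) = 4 - (h + h*(-4)) = 4 - (h - 4*h) = 4 - (-3)*h = 4 + 3*h)
B(-8)*0 = (4 + 3*(-8))*0 = (4 - 24)*0 = -20*0 = 0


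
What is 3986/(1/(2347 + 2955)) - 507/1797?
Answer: 12659129259/599 ≈ 2.1134e+7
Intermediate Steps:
3986/(1/(2347 + 2955)) - 507/1797 = 3986/(1/5302) - 507*1/1797 = 3986/(1/5302) - 169/599 = 3986*5302 - 169/599 = 21133772 - 169/599 = 12659129259/599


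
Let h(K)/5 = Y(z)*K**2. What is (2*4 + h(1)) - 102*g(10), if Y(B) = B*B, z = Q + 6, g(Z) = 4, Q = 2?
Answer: -80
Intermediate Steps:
z = 8 (z = 2 + 6 = 8)
Y(B) = B**2
h(K) = 320*K**2 (h(K) = 5*(8**2*K**2) = 5*(64*K**2) = 320*K**2)
(2*4 + h(1)) - 102*g(10) = (2*4 + 320*1**2) - 102*4 = (8 + 320*1) - 408 = (8 + 320) - 408 = 328 - 408 = -80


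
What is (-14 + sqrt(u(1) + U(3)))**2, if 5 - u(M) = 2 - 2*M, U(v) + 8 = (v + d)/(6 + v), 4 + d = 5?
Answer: (42 - I*sqrt(23))**2/9 ≈ 193.44 - 44.761*I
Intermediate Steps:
d = 1 (d = -4 + 5 = 1)
U(v) = -8 + (1 + v)/(6 + v) (U(v) = -8 + (v + 1)/(6 + v) = -8 + (1 + v)/(6 + v))
u(M) = 3 + 2*M (u(M) = 5 - (2 - 2*M) = 5 + (-2 + 2*M) = 3 + 2*M)
(-14 + sqrt(u(1) + U(3)))**2 = (-14 + sqrt((3 + 2*1) + (-47 - 7*3)/(6 + 3)))**2 = (-14 + sqrt((3 + 2) + (-47 - 21)/9))**2 = (-14 + sqrt(5 + (1/9)*(-68)))**2 = (-14 + sqrt(5 - 68/9))**2 = (-14 + sqrt(-23/9))**2 = (-14 + I*sqrt(23)/3)**2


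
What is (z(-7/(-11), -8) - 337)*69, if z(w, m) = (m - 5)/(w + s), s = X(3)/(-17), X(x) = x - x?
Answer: -172638/7 ≈ -24663.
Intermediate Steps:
X(x) = 0
s = 0 (s = 0/(-17) = 0*(-1/17) = 0)
z(w, m) = (-5 + m)/w (z(w, m) = (m - 5)/(w + 0) = (-5 + m)/w)
(z(-7/(-11), -8) - 337)*69 = ((-5 - 8)/((-7/(-11))) - 337)*69 = (-13/(-7*(-1/11)) - 337)*69 = (-13/(7/11) - 337)*69 = ((11/7)*(-13) - 337)*69 = (-143/7 - 337)*69 = -2502/7*69 = -172638/7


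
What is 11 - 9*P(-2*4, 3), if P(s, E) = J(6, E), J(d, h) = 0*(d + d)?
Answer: 11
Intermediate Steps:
J(d, h) = 0 (J(d, h) = 0*(2*d) = 0)
P(s, E) = 0
11 - 9*P(-2*4, 3) = 11 - 9*0 = 11 + 0 = 11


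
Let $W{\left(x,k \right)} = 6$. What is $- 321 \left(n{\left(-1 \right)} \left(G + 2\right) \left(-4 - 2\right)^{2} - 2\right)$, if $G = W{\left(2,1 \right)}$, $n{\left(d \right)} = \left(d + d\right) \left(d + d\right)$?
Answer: $-369150$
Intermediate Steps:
$n{\left(d \right)} = 4 d^{2}$ ($n{\left(d \right)} = 2 d 2 d = 4 d^{2}$)
$G = 6$
$- 321 \left(n{\left(-1 \right)} \left(G + 2\right) \left(-4 - 2\right)^{2} - 2\right) = - 321 \left(4 \left(-1\right)^{2} \left(6 + 2\right) \left(-4 - 2\right)^{2} - 2\right) = - 321 \left(4 \cdot 1 \cdot 8 \left(-6\right)^{2} - 2\right) = - 321 \left(4 \cdot 8 \cdot 36 - 2\right) = - 321 \left(4 \cdot 288 - 2\right) = - 321 \left(1152 - 2\right) = \left(-321\right) 1150 = -369150$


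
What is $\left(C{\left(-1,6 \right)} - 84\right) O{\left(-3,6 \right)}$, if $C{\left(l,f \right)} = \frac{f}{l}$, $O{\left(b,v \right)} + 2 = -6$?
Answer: $720$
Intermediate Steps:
$O{\left(b,v \right)} = -8$ ($O{\left(b,v \right)} = -2 - 6 = -8$)
$\left(C{\left(-1,6 \right)} - 84\right) O{\left(-3,6 \right)} = \left(\frac{6}{-1} - 84\right) \left(-8\right) = \left(6 \left(-1\right) - 84\right) \left(-8\right) = \left(-6 - 84\right) \left(-8\right) = \left(-90\right) \left(-8\right) = 720$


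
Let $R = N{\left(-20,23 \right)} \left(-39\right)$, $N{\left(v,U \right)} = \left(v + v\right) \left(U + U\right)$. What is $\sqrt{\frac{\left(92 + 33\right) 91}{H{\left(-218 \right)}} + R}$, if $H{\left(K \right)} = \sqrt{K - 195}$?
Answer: $\frac{\sqrt{249796560 - 95875 i \sqrt{413}}}{59} \approx 267.88 - 1.0447 i$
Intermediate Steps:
$H{\left(K \right)} = \sqrt{-195 + K}$
$N{\left(v,U \right)} = 4 U v$ ($N{\left(v,U \right)} = 2 v 2 U = 4 U v$)
$R = 71760$ ($R = 4 \cdot 23 \left(-20\right) \left(-39\right) = \left(-1840\right) \left(-39\right) = 71760$)
$\sqrt{\frac{\left(92 + 33\right) 91}{H{\left(-218 \right)}} + R} = \sqrt{\frac{\left(92 + 33\right) 91}{\sqrt{-195 - 218}} + 71760} = \sqrt{\frac{125 \cdot 91}{\sqrt{-413}} + 71760} = \sqrt{\frac{11375}{i \sqrt{413}} + 71760} = \sqrt{11375 \left(- \frac{i \sqrt{413}}{413}\right) + 71760} = \sqrt{- \frac{1625 i \sqrt{413}}{59} + 71760} = \sqrt{71760 - \frac{1625 i \sqrt{413}}{59}}$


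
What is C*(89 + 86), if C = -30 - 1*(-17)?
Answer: -2275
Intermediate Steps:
C = -13 (C = -30 + 17 = -13)
C*(89 + 86) = -13*(89 + 86) = -13*175 = -2275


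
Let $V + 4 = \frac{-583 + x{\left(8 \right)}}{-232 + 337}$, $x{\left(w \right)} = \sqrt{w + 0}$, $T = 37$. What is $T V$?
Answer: $- \frac{37111}{105} + \frac{74 \sqrt{2}}{105} \approx -352.44$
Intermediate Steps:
$x{\left(w \right)} = \sqrt{w}$
$V = - \frac{1003}{105} + \frac{2 \sqrt{2}}{105}$ ($V = -4 + \frac{-583 + \sqrt{8}}{-232 + 337} = -4 + \frac{-583 + 2 \sqrt{2}}{105} = -4 + \left(-583 + 2 \sqrt{2}\right) \frac{1}{105} = -4 - \left(\frac{583}{105} - \frac{2 \sqrt{2}}{105}\right) = - \frac{1003}{105} + \frac{2 \sqrt{2}}{105} \approx -9.5254$)
$T V = 37 \left(- \frac{1003}{105} + \frac{2 \sqrt{2}}{105}\right) = - \frac{37111}{105} + \frac{74 \sqrt{2}}{105}$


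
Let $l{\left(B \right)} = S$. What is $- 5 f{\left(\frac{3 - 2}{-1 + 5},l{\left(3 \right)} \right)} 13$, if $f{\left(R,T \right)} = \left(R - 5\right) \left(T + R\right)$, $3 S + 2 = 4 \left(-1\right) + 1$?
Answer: $- \frac{20995}{48} \approx -437.4$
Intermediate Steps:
$S = - \frac{5}{3}$ ($S = - \frac{2}{3} + \frac{4 \left(-1\right) + 1}{3} = - \frac{2}{3} + \frac{-4 + 1}{3} = - \frac{2}{3} + \frac{1}{3} \left(-3\right) = - \frac{2}{3} - 1 = - \frac{5}{3} \approx -1.6667$)
$l{\left(B \right)} = - \frac{5}{3}$
$f{\left(R,T \right)} = \left(-5 + R\right) \left(R + T\right)$
$- 5 f{\left(\frac{3 - 2}{-1 + 5},l{\left(3 \right)} \right)} 13 = - 5 \left(\left(\frac{3 - 2}{-1 + 5}\right)^{2} - 5 \frac{3 - 2}{-1 + 5} - - \frac{25}{3} + \frac{3 - 2}{-1 + 5} \left(- \frac{5}{3}\right)\right) 13 = - 5 \left(\left(1 \cdot \frac{1}{4}\right)^{2} - 5 \cdot 1 \cdot \frac{1}{4} + \frac{25}{3} + 1 \cdot \frac{1}{4} \left(- \frac{5}{3}\right)\right) 13 = - 5 \left(\left(\frac{1}{4}\right)^{2} - \frac{5}{4} + \frac{25}{3} + \frac{1}{4} \left(- \frac{5}{3}\right)\right) 13 = - 5 \left(\frac{1}{16} - \frac{5}{4} + \frac{25}{3} - \frac{5}{12}\right) 13 = \left(-5\right) \frac{323}{48} \cdot 13 = \left(- \frac{1615}{48}\right) 13 = - \frac{20995}{48}$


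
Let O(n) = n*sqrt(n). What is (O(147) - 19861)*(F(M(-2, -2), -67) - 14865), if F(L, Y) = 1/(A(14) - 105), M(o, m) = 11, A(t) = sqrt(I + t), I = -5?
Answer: 30113863891/102 - 520067233*sqrt(3)/34 ≈ 2.6874e+8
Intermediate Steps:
A(t) = sqrt(-5 + t)
F(L, Y) = -1/102 (F(L, Y) = 1/(sqrt(-5 + 14) - 105) = 1/(sqrt(9) - 105) = 1/(3 - 105) = 1/(-102) = -1/102)
O(n) = n**(3/2)
(O(147) - 19861)*(F(M(-2, -2), -67) - 14865) = (147**(3/2) - 19861)*(-1/102 - 14865) = (1029*sqrt(3) - 19861)*(-1516231/102) = (-19861 + 1029*sqrt(3))*(-1516231/102) = 30113863891/102 - 520067233*sqrt(3)/34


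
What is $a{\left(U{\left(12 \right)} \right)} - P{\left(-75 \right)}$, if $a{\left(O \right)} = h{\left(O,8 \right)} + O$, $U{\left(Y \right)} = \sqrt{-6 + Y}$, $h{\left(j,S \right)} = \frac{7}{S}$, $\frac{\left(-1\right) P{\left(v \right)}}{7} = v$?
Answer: $- \frac{4193}{8} + \sqrt{6} \approx -521.68$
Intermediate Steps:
$P{\left(v \right)} = - 7 v$
$a{\left(O \right)} = \frac{7}{8} + O$
$a{\left(U{\left(12 \right)} \right)} - P{\left(-75 \right)} = \left(\frac{7}{8} + \sqrt{-6 + 12}\right) - \left(-7\right) \left(-75\right) = \left(\frac{7}{8} + \sqrt{6}\right) - 525 = - \frac{4193}{8} + \sqrt{6}$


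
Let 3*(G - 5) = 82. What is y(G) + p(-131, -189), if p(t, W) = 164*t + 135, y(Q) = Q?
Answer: -63950/3 ≈ -21317.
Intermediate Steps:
G = 97/3 (G = 5 + (⅓)*82 = 5 + 82/3 = 97/3 ≈ 32.333)
p(t, W) = 135 + 164*t
y(G) + p(-131, -189) = 97/3 + (135 + 164*(-131)) = 97/3 + (135 - 21484) = 97/3 - 21349 = -63950/3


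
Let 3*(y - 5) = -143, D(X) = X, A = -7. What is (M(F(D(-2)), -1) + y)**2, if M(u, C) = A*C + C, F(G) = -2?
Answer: 12100/9 ≈ 1344.4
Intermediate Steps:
M(u, C) = -6*C (M(u, C) = -7*C + C = -6*C)
y = -128/3 (y = 5 + (1/3)*(-143) = 5 - 143/3 = -128/3 ≈ -42.667)
(M(F(D(-2)), -1) + y)**2 = (-6*(-1) - 128/3)**2 = (6 - 128/3)**2 = (-110/3)**2 = 12100/9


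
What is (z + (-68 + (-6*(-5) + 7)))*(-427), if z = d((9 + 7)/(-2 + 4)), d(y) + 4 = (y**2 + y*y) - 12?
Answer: -34587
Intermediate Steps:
d(y) = -16 + 2*y**2 (d(y) = -4 + ((y**2 + y*y) - 12) = -4 + ((y**2 + y**2) - 12) = -4 + (2*y**2 - 12) = -4 + (-12 + 2*y**2) = -16 + 2*y**2)
z = 112 (z = -16 + 2*((9 + 7)/(-2 + 4))**2 = -16 + 2*(16/2)**2 = -16 + 2*(16*(1/2))**2 = -16 + 2*8**2 = -16 + 2*64 = -16 + 128 = 112)
(z + (-68 + (-6*(-5) + 7)))*(-427) = (112 + (-68 + (-6*(-5) + 7)))*(-427) = (112 + (-68 + (30 + 7)))*(-427) = (112 + (-68 + 37))*(-427) = (112 - 31)*(-427) = 81*(-427) = -34587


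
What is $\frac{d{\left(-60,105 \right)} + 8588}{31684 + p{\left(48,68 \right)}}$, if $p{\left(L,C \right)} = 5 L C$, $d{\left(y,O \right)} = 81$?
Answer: $\frac{8669}{48004} \approx 0.18059$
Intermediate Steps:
$p{\left(L,C \right)} = 5 C L$
$\frac{d{\left(-60,105 \right)} + 8588}{31684 + p{\left(48,68 \right)}} = \frac{81 + 8588}{31684 + 5 \cdot 68 \cdot 48} = \frac{8669}{31684 + 16320} = \frac{8669}{48004}$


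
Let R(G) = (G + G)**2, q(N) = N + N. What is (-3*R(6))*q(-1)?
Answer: 864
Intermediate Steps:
q(N) = 2*N
R(G) = 4*G**2 (R(G) = (2*G)**2 = 4*G**2)
(-3*R(6))*q(-1) = (-12*6**2)*(2*(-1)) = -12*36*(-2) = -3*144*(-2) = -432*(-2) = 864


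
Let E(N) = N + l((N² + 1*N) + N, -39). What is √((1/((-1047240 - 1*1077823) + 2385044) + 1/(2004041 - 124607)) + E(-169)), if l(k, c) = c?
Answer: I*√5517701405736628887833602/162872376918 ≈ 14.422*I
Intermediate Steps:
E(N) = -39 + N (E(N) = N - 39 = -39 + N)
√((1/((-1047240 - 1*1077823) + 2385044) + 1/(2004041 - 124607)) + E(-169)) = √((1/((-1047240 - 1*1077823) + 2385044) + 1/(2004041 - 124607)) + (-39 - 169)) = √((1/((-1047240 - 1077823) + 2385044) + 1/1879434) - 208) = √((1/(-2125063 + 2385044) + 1/1879434) - 208) = √((1/259981 + 1/1879434) - 208) = √(2139415/488617130754 - 208) = √(-101632361057417/488617130754) = I*√5517701405736628887833602/162872376918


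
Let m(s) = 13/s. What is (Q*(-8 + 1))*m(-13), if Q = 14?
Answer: 98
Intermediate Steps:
(Q*(-8 + 1))*m(-13) = (14*(-8 + 1))*(13/(-13)) = (14*(-7))*(13*(-1/13)) = -98*(-1) = 98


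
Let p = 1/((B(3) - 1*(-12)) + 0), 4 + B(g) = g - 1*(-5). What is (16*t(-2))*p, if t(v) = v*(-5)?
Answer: 10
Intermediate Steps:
B(g) = 1 + g (B(g) = -4 + (g - 1*(-5)) = -4 + (g + 5) = -4 + (5 + g) = 1 + g)
t(v) = -5*v
p = 1/16 (p = 1/(((1 + 3) - 1*(-12)) + 0) = 1/((4 + 12) + 0) = 1/(16 + 0) = 1/16 ≈ 0.062500)
(16*t(-2))*p = (16*(-5*(-2)))*(1/16) = (16*10)*(1/16) = 160*(1/16) = 10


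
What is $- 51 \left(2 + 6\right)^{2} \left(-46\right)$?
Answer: $150144$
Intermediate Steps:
$- 51 \left(2 + 6\right)^{2} \left(-46\right) = - 51 \cdot 8^{2} \left(-46\right) = \left(-51\right) 64 \left(-46\right) = \left(-3264\right) \left(-46\right) = 150144$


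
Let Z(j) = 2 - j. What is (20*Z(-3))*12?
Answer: 1200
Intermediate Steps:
(20*Z(-3))*12 = (20*(2 - 1*(-3)))*12 = (20*(2 + 3))*12 = (20*5)*12 = 100*12 = 1200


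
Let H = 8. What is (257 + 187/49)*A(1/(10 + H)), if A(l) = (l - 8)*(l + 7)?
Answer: -6447155/441 ≈ -14619.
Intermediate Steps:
A(l) = (-8 + l)*(7 + l)
(257 + 187/49)*A(1/(10 + H)) = (257 + 187/49)*(-56 + (1/(10 + 8))² - 1/(10 + 8)) = (257 + 187*(1/49))*(-56 + (1/18)² - 1/18) = (257 + 187/49)*(-56 + (1/18)² - 1*1/18) = 12780*(-56 + 1/324 - 1/18)/49 = (12780/49)*(-18161/324) = -6447155/441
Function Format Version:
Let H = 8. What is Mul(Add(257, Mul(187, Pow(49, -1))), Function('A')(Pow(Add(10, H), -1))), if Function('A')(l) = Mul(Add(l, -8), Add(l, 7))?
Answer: Rational(-6447155, 441) ≈ -14619.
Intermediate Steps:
Function('A')(l) = Mul(Add(-8, l), Add(7, l))
Mul(Add(257, Mul(187, Pow(49, -1))), Function('A')(Pow(Add(10, H), -1))) = Mul(Add(257, Mul(187, Pow(49, -1))), Add(-56, Pow(Pow(Add(10, 8), -1), 2), Mul(-1, Pow(Add(10, 8), -1)))) = Mul(Add(257, Mul(187, Rational(1, 49))), Add(-56, Pow(Pow(18, -1), 2), Mul(-1, Pow(18, -1)))) = Mul(Add(257, Rational(187, 49)), Add(-56, Pow(Rational(1, 18), 2), Mul(-1, Rational(1, 18)))) = Mul(Rational(12780, 49), Add(-56, Rational(1, 324), Rational(-1, 18))) = Mul(Rational(12780, 49), Rational(-18161, 324)) = Rational(-6447155, 441)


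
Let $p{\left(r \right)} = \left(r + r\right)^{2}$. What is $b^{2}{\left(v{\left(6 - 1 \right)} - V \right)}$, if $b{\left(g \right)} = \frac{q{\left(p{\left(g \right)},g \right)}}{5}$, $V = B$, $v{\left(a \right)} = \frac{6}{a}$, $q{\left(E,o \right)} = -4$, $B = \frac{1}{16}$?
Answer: $\frac{16}{25} \approx 0.64$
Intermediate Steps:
$p{\left(r \right)} = 4 r^{2}$ ($p{\left(r \right)} = \left(2 r\right)^{2} = 4 r^{2}$)
$B = \frac{1}{16} \approx 0.0625$
$V = \frac{1}{16} \approx 0.0625$
$b{\left(g \right)} = - \frac{4}{5}$
$b^{2}{\left(v{\left(6 - 1 \right)} - V \right)} = \left(- \frac{4}{5}\right)^{2} = \frac{16}{25}$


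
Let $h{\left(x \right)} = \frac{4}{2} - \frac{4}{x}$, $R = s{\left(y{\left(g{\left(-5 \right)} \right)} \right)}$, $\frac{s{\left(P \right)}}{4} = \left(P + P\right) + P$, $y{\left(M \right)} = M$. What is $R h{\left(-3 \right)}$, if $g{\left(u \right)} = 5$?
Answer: $200$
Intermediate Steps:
$s{\left(P \right)} = 12 P$ ($s{\left(P \right)} = 4 \left(\left(P + P\right) + P\right) = 4 \left(2 P + P\right) = 4 \cdot 3 P = 12 P$)
$R = 60$ ($R = 12 \cdot 5 = 60$)
$h{\left(x \right)} = 2 - \frac{4}{x}$ ($h{\left(x \right)} = 4 \cdot \frac{1}{2} - \frac{4}{x} = 2 - \frac{4}{x}$)
$R h{\left(-3 \right)} = 60 \left(2 - \frac{4}{-3}\right) = 60 \left(2 - - \frac{4}{3}\right) = 60 \left(2 + \frac{4}{3}\right) = 60 \cdot \frac{10}{3} = 200$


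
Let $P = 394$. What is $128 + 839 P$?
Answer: $330694$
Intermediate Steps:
$128 + 839 P = 128 + 839 \cdot 394 = 128 + 330566 = 330694$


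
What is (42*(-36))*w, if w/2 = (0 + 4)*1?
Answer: -12096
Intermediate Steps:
w = 8 (w = 2*((0 + 4)*1) = 2*(4*1) = 2*4 = 8)
(42*(-36))*w = (42*(-36))*8 = -1512*8 = -12096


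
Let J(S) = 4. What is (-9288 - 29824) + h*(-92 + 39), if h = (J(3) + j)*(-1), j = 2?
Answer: -38794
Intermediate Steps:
h = -6 (h = (4 + 2)*(-1) = 6*(-1) = -6)
(-9288 - 29824) + h*(-92 + 39) = (-9288 - 29824) - 6*(-92 + 39) = -39112 - 6*(-53) = -39112 + 318 = -38794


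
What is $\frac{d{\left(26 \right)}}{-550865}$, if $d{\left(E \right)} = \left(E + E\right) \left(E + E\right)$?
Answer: $- \frac{2704}{550865} \approx -0.0049086$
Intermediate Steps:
$d{\left(E \right)} = 4 E^{2}$ ($d{\left(E \right)} = 2 E 2 E = 4 E^{2}$)
$\frac{d{\left(26 \right)}}{-550865} = \frac{4 \cdot 26^{2}}{-550865} = 4 \cdot 676 \left(- \frac{1}{550865}\right) = 2704 \left(- \frac{1}{550865}\right) = - \frac{2704}{550865}$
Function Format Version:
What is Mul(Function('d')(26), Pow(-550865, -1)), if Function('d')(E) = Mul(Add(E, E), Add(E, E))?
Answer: Rational(-2704, 550865) ≈ -0.0049086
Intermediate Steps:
Function('d')(E) = Mul(4, Pow(E, 2)) (Function('d')(E) = Mul(Mul(2, E), Mul(2, E)) = Mul(4, Pow(E, 2)))
Mul(Function('d')(26), Pow(-550865, -1)) = Mul(Mul(4, Pow(26, 2)), Pow(-550865, -1)) = Mul(Mul(4, 676), Rational(-1, 550865)) = Mul(2704, Rational(-1, 550865)) = Rational(-2704, 550865)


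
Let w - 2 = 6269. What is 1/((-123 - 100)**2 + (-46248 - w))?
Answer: -1/2790 ≈ -0.00035842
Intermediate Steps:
w = 6271 (w = 2 + 6269 = 6271)
1/((-123 - 100)**2 + (-46248 - w)) = 1/((-123 - 100)**2 + (-46248 - 1*6271)) = 1/((-223)**2 + (-46248 - 6271)) = 1/(49729 - 52519) = 1/(-2790) = -1/2790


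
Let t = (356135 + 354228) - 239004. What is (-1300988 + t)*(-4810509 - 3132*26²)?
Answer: 5747454838089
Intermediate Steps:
t = 471359 (t = 710363 - 239004 = 471359)
(-1300988 + t)*(-4810509 - 3132*26²) = (-1300988 + 471359)*(-4810509 - 3132*26²) = -829629*(-4810509 - 3132*676) = -829629*(-4810509 - 2117232) = -829629*(-6927741) = 5747454838089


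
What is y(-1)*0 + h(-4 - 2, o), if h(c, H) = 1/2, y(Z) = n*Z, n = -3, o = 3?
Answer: ½ ≈ 0.50000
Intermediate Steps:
y(Z) = -3*Z
h(c, H) = ½
y(-1)*0 + h(-4 - 2, o) = -3*(-1)*0 + ½ = 3*0 + ½ = 0 + ½ = ½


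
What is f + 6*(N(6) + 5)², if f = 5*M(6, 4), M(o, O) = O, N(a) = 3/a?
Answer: 403/2 ≈ 201.50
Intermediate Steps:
f = 20 (f = 5*4 = 20)
f + 6*(N(6) + 5)² = 20 + 6*(3/6 + 5)² = 20 + 6*(3*(⅙) + 5)² = 20 + 6*(½ + 5)² = 20 + 6*(11/2)² = 20 + 6*(121/4) = 20 + 363/2 = 403/2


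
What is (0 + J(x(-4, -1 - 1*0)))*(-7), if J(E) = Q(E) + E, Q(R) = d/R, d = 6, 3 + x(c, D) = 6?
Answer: -35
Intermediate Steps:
x(c, D) = 3 (x(c, D) = -3 + 6 = 3)
Q(R) = 6/R
J(E) = E + 6/E (J(E) = 6/E + E = E + 6/E)
(0 + J(x(-4, -1 - 1*0)))*(-7) = (0 + (3 + 6/3))*(-7) = (0 + (3 + 6*(1/3)))*(-7) = (0 + (3 + 2))*(-7) = (0 + 5)*(-7) = 5*(-7) = -35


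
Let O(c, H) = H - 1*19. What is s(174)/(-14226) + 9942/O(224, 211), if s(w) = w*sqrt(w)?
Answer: 1657/32 - 29*sqrt(174)/2371 ≈ 51.620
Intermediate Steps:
O(c, H) = -19 + H (O(c, H) = H - 19 = -19 + H)
s(w) = w**(3/2)
s(174)/(-14226) + 9942/O(224, 211) = 174**(3/2)/(-14226) + 9942/(-19 + 211) = (174*sqrt(174))*(-1/14226) + 9942/192 = -29*sqrt(174)/2371 + 9942*(1/192) = -29*sqrt(174)/2371 + 1657/32 = 1657/32 - 29*sqrt(174)/2371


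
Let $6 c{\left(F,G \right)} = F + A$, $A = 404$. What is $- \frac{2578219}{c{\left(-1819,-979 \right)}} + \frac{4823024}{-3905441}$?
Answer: $\frac{60407668558514}{5526199015} \approx 10931.0$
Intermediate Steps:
$c{\left(F,G \right)} = \frac{202}{3} + \frac{F}{6}$ ($c{\left(F,G \right)} = \frac{F + 404}{6} = \frac{404 + F}{6} = \frac{202}{3} + \frac{F}{6}$)
$- \frac{2578219}{c{\left(-1819,-979 \right)}} + \frac{4823024}{-3905441} = - \frac{2578219}{\frac{202}{3} + \frac{1}{6} \left(-1819\right)} + \frac{4823024}{-3905441} = - \frac{2578219}{\frac{202}{3} - \frac{1819}{6}} + 4823024 \left(- \frac{1}{3905441}\right) = - \frac{2578219}{- \frac{1415}{6}} - \frac{4823024}{3905441} = \left(-2578219\right) \left(- \frac{6}{1415}\right) - \frac{4823024}{3905441} = \frac{15469314}{1415} - \frac{4823024}{3905441} = \frac{60407668558514}{5526199015}$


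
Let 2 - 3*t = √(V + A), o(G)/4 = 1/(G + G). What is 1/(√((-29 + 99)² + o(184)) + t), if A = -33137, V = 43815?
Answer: 138/(92 - 46*√10678 + 9*√1152047) ≈ 0.027608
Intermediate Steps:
o(G) = 2/G (o(G) = 4/(G + G) = 4/((2*G)) = 4*(1/(2*G)) = 2/G)
t = ⅔ - √10678/3 (t = ⅔ - √(43815 - 33137)/3 = ⅔ - √10678/3 ≈ -33.778)
1/(√((-29 + 99)² + o(184)) + t) = 1/(√((-29 + 99)² + 2/184) + (⅔ - √10678/3)) = 1/(√(70² + 2*(1/184)) + (⅔ - √10678/3)) = 1/(√(4900 + 1/92) + (⅔ - √10678/3)) = 1/(√(450801/92) + (⅔ - √10678/3)) = 1/(3*√1152047/46 + (⅔ - √10678/3)) = 1/(⅔ - √10678/3 + 3*√1152047/46)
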